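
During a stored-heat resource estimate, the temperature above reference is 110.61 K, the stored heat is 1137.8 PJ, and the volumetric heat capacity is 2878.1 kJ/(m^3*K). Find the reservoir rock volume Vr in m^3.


Vr = Q_s * 1e12 / (rhoc * dT)
Vr = 1137.8 * 1e12 / (2878.1 * 110.61)
Vr = 3.5741e+09 m^3


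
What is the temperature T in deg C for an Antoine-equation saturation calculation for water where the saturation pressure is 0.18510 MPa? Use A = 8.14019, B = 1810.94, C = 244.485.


T = B / (A - log10(P_sat * 760 / 0.101325)) - C
T = 1810.94 / (8.14019 - log10(0.18510 * 760 / 0.101325)) - 244.485
T = 117.87 deg C


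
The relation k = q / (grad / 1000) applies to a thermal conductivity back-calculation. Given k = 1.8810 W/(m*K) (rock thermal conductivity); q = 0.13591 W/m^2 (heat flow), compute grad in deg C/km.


grad = q / k * 1000
grad = 0.13591 / 1.8810 * 1000
grad = 72.254 deg C/km


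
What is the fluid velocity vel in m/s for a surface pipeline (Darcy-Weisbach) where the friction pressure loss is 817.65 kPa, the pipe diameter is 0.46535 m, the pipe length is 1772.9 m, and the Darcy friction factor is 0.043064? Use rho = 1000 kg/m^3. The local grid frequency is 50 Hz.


vel = sqrt(dP*1000*2*D / (f*L*rho))
vel = sqrt(817.65*1000*2*0.46535 / (0.043064*1772.9*1000))
vel = 3.1571 m/s


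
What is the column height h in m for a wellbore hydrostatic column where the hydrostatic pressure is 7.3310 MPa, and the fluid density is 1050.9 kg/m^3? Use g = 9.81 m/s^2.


h = P * 1e6 / (g * rho)
h = 7.3310 * 1e6 / (9.81 * 1050.9)
h = 711.10 m


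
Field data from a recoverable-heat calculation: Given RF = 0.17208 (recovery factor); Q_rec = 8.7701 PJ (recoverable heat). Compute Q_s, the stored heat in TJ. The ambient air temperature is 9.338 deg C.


Q_s = Q_rec / RF
Q_s = 8.7701 / 0.17208
Q_s = 50.96525 PJ
Convert: 50.96525 PJ * 1000.0 = 50965 TJ
Q_s = 50965 TJ


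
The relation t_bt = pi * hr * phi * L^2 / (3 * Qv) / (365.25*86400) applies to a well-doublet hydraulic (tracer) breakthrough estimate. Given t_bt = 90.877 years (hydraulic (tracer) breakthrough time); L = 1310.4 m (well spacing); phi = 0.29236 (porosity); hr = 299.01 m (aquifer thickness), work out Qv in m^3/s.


Qv = pi*hr*phi*L^2 / (3*t_bt*365.25*86400)
Qv = pi*299.01*0.29236*1310.4^2 / (3*90.877*365.25*86400)
Qv = 0.054813 m^3/s


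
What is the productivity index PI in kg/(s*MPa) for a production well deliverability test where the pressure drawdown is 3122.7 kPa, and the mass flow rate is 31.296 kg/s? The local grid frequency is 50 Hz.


PI = mdot * 1000 / dP
PI = 31.296 * 1000 / 3122.7
PI = 10.022 kg/(s*MPa)


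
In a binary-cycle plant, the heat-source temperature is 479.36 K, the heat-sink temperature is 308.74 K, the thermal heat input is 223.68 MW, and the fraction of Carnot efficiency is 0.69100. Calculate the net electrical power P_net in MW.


Step 1: eta = (1 - Tc/Th)*f = (1 - 308.74/479.36)*0.691 = 0.2459496
Step 2: P_net = eta * Q_in = 0.2459496 * 223.68 = 55.014 MW
P_net = 55.014 MW


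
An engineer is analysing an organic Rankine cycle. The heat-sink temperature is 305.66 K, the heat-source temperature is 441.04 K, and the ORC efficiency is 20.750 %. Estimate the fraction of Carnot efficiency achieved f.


f = (eta_orc/100) / (1 - Tc/Th)
f = (20.750/100) / (1 - 305.66/441.04)
f = 0.67599


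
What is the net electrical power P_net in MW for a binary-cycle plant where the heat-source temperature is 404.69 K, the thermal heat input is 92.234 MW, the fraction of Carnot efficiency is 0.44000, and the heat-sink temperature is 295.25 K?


Step 1: eta = (1 - Tc/Th)*f = (1 - 295.25/404.69)*0.44 = 0.1189889
Step 2: P_net = eta * Q_in = 0.1189889 * 92.234 = 10.975 MW
P_net = 10.975 MW


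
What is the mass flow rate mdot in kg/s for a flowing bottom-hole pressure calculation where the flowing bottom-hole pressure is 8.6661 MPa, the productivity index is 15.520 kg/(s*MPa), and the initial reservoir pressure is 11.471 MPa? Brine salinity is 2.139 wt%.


mdot = (P_i - P_wf) * PI
mdot = (11.471 - 8.6661) * 15.520
mdot = 43.532 kg/s


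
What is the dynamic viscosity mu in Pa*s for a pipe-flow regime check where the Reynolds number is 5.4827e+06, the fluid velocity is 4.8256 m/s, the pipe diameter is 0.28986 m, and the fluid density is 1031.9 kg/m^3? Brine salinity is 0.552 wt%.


mu = rho * vel * D / Re
mu = 1031.9 * 4.8256 * 0.28986 / 5.4827e+06
mu = 0.00026326 Pa*s


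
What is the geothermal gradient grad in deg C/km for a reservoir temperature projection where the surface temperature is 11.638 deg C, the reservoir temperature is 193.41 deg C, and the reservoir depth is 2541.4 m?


grad = (T_res - T_surf) / d * 1000
grad = (193.41 - 11.638) / 2541.4 * 1000
grad = 71.524 deg C/km


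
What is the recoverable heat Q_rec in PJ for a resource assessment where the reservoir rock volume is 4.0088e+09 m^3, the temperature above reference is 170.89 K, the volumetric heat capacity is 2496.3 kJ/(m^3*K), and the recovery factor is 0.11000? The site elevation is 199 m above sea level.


Step 1: Q_s = Vr*rhoc*dT/1e12 = 4.0088e+09*2496.3*170.89/1e12 = 1710.125 PJ
Step 2: Q_rec = Q_s * RF = 1710.125 * 0.11 = 188.11 PJ
Q_rec = 188.11 PJ


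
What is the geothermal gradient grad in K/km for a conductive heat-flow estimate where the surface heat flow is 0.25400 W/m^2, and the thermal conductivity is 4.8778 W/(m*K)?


grad = q * 1000 / k
grad = 0.25400 * 1000 / 4.8778
grad = 52.07266 deg C/km
Convert: 52.07266 deg C/km * 1.0 = 52.073 K/km
grad = 52.073 K/km


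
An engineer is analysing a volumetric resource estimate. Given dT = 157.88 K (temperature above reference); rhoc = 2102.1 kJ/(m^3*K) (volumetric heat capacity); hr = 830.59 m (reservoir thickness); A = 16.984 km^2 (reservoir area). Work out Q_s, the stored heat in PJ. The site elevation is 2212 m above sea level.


Step 1: Vr = A*1e6*hr = 16.984*1e6*830.59 = 1.410674e+10 m^3
Step 2: Q_s = Vr*rhoc*dT/1e12 = 1.410674e+10*2102.1*157.88/1e12 = 4681.7 PJ
Q_s = 4681.7 PJ


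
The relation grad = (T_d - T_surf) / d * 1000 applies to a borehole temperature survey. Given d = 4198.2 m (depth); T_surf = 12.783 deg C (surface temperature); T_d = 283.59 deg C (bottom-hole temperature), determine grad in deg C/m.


grad = (T_d - T_surf) / d * 1000
grad = (283.59 - 12.783) / 4198.2 * 1000
grad = 64.50550 deg C/km
Convert: 64.50550 deg C/km * 0.001 = 0.064505 deg C/m
grad = 0.064505 deg C/m


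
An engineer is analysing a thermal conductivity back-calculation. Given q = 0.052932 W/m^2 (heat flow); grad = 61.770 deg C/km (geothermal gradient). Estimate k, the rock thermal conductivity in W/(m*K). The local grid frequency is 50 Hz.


k = q / (grad / 1000)
k = 0.052932 / (61.770 / 1000)
k = 0.85692 W/(m*K)


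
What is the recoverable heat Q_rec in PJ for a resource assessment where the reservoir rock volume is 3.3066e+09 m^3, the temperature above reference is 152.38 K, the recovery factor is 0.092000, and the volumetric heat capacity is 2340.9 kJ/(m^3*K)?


Step 1: Q_s = Vr*rhoc*dT/1e12 = 3.3066e+09*2340.9*152.38/1e12 = 1179.485 PJ
Step 2: Q_rec = Q_s * RF = 1179.485 * 0.092 = 108.51 PJ
Q_rec = 108.51 PJ


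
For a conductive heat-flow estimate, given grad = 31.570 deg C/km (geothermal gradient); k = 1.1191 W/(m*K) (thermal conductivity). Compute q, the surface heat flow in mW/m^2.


q = k * grad / 1000
q = 1.1191 * 31.570 / 1000
q = 0.03532999 W/m^2
Convert: 0.03532999 W/m^2 * 1000.0 = 35.330 mW/m^2
q = 35.330 mW/m^2


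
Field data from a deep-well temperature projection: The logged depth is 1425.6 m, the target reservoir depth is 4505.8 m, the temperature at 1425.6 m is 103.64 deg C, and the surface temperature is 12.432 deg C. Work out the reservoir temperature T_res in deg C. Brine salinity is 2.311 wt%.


Step 1: grad = (T_d1 - T_surf)/d1 * 1000 = (103.64 - 12.432)/1425.6 * 1000 = 63.97868 deg C/km
Step 2: T_res = T_surf + grad*d2/1000 = 12.432 + 63.97868*4505.8/1000 = 300.71 deg C
T_res = 300.71 deg C


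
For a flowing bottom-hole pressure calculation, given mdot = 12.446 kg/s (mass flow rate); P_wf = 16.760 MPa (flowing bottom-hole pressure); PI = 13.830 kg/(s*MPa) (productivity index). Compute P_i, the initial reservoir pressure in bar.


P_i = P_wf + mdot / PI
P_i = 16.760 + 12.446 / 13.830
P_i = 17.65993 MPa
Convert: 17.65993 MPa * 10.0 = 176.60 bar
P_i = 176.60 bar


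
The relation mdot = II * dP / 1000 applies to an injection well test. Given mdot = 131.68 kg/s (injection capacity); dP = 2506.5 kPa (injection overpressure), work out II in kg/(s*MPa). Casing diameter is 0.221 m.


II = mdot * 1000 / dP
II = 131.68 * 1000 / 2506.5
II = 52.535 kg/(s*MPa)


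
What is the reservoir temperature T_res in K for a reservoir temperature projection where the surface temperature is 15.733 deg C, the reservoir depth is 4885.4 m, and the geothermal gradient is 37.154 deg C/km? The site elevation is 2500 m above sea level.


T_res = T_surf + grad * d / 1000
T_res = 15.733 + 37.154 * 4885.4 / 1000
T_res = 197.2452 deg C
Convert to K: 197.2452 + 273.15 = 470.40 K
T_res = 470.40 K


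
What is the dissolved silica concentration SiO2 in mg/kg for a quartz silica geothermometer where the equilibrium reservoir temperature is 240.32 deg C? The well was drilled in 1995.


SiO2 = 10^(5.19 - 1309/(T_eq + 273.15))
SiO2 = 10^(5.19 - 1309/(240.32 + 273.15))
SiO2 = 437.20 mg/kg


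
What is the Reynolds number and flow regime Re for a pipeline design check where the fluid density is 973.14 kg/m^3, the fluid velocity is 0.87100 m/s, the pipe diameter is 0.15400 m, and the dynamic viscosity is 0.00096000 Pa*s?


Step 1: Re = rho*vel*D/mu = 973.14*0.871*0.154/0.00096 = 1.3597e+05
Step 2: Re = 1.3597e+05 > 4000, so flow is turbulent.
Re = 1.3597e+05 (turbulent)


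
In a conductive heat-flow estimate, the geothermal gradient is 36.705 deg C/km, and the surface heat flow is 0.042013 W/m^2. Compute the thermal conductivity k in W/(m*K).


k = q * 1000 / grad
k = 0.042013 * 1000 / 36.705
k = 1.1446 W/(m*K)


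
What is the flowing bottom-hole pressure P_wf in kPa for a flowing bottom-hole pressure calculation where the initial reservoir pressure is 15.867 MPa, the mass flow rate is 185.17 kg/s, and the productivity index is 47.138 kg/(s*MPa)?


P_wf = P_i - mdot / PI
P_wf = 15.867 - 185.17 / 47.138
P_wf = 11.93875 MPa
Convert: 11.93875 MPa * 1000.0 = 11939 kPa
P_wf = 11939 kPa


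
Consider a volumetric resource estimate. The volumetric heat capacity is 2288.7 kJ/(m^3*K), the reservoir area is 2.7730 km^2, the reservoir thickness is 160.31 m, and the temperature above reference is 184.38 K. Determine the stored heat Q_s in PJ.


Step 1: Vr = A*1e6*hr = 2.773*1e6*160.31 = 4.445396e+08 m^3
Step 2: Q_s = Vr*rhoc*dT/1e12 = 4.445396e+08*2288.7*184.38/1e12 = 187.59 PJ
Q_s = 187.59 PJ


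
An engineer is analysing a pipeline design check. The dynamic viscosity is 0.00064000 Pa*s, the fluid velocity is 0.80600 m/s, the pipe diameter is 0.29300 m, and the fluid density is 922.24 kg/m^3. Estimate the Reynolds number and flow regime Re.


Step 1: Re = rho*vel*D/mu = 922.24*0.806*0.293/0.00064 = 3.4030e+05
Step 2: Re = 3.4030e+05 > 4000, so flow is turbulent.
Re = 3.4030e+05 (turbulent)


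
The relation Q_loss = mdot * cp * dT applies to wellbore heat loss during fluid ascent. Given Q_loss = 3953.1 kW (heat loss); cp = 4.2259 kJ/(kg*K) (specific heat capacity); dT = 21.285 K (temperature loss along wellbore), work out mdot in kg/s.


mdot = Q_loss / (cp * dT)
mdot = 3953.1 / (4.2259 * 21.285)
mdot = 43.949 kg/s


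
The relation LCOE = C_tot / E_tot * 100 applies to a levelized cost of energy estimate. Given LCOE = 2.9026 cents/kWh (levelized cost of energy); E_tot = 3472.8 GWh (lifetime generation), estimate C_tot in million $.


C_tot = LCOE / 100 * E_tot
C_tot = 2.9026 / 100 * 3472.8
C_tot = 100.80 million $


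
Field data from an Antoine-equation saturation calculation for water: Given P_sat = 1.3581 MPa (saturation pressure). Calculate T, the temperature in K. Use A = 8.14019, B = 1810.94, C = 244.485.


T = B / (A - log10(P_sat * 760 / 0.101325)) - C
T = 1810.94 / (8.14019 - log10(1.3581 * 760 / 0.101325)) - 244.485
T = 193.7699 deg C
Convert to K: 193.7699 + 273.15 = 466.92 K
T = 466.92 K


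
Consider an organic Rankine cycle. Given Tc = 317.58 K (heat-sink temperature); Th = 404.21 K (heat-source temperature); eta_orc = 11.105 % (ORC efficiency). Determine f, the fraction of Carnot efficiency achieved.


f = (eta_orc/100) / (1 - Tc/Th)
f = (11.105/100) / (1 - 317.58/404.21)
f = 0.51815


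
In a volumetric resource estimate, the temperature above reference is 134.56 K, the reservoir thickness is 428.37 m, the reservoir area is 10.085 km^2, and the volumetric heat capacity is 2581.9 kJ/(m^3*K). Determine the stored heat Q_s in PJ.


Step 1: Vr = A*1e6*hr = 10.085*1e6*428.37 = 4.320111e+09 m^3
Step 2: Q_s = Vr*rhoc*dT/1e12 = 4.320111e+09*2581.9*134.56/1e12 = 1500.9 PJ
Q_s = 1500.9 PJ


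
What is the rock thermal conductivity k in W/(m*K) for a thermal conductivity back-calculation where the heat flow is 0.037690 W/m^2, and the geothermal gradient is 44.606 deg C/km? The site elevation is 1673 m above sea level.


k = q / (grad / 1000)
k = 0.037690 / (44.606 / 1000)
k = 0.84495 W/(m*K)


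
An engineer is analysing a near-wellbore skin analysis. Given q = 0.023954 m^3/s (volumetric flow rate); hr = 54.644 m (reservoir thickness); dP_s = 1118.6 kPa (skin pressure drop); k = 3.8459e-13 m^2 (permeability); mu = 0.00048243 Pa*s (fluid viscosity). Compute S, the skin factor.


S = dP_s * 1000 * 2*pi*k*hr / (q*mu)
S = 1118.6 * 1000 * 2*pi*3.8459e-13*54.644 / (0.023954*0.00048243)
S = 12.782


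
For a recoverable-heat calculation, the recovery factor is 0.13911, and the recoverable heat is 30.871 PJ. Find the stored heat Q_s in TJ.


Q_s = Q_rec / RF
Q_s = 30.871 / 0.13911
Q_s = 221.9179 PJ
Convert: 221.9179 PJ * 1000.0 = 2.2192e+05 TJ
Q_s = 2.2192e+05 TJ


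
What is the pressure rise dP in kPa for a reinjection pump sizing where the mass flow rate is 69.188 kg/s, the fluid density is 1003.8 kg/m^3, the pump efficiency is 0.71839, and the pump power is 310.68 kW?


dP = P_pump * rho * eta / mdot
dP = 310.68 * 1003.8 * 0.71839 / 69.188
dP = 3238.1 kPa


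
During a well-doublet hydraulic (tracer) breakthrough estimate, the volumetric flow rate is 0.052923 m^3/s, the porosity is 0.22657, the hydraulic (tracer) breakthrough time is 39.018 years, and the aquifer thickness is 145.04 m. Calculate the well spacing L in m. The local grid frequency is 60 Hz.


L = sqrt(t_bt*365.25*86400*3*Qv / (pi*hr*phi))
L = sqrt(39.018*365.25*86400*3*0.052923 / (pi*145.04*0.22657))
L = 1376.1 m


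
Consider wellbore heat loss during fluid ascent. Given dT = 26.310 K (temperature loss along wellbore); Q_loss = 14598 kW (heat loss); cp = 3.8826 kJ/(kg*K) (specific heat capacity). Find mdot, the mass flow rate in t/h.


mdot = Q_loss / (cp * dT)
mdot = 14598 / (3.8826 * 26.310)
mdot = 142.9058 kg/s
Convert: 142.9058 kg/s * 3.6 = 514.46 t/h
mdot = 514.46 t/h


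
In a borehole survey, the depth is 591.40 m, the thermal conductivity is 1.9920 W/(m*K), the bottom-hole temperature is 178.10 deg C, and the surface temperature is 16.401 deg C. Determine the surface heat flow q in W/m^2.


Step 1: grad = (T_d - T_surf)/d * 1000 = (178.1 - 16.401)/591.4 * 1000 = 273.4173 deg C/km
Step 2: q = k * grad / 1000 = 1.992 * 273.4173 / 1000 = 0.54465 W/m^2
q = 0.54465 W/m^2


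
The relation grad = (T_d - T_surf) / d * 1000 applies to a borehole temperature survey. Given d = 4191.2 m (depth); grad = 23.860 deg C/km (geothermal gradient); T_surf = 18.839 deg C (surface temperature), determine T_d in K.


T_d = T_surf + grad * d / 1000
T_d = 18.839 + 23.860 * 4191.2 / 1000
T_d = 118.8410 deg C
Convert to K: 118.8410 + 273.15 = 391.99 K
T_d = 391.99 K


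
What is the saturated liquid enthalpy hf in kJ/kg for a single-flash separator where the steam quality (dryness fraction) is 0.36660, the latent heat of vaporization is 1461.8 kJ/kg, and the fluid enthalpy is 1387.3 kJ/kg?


hf = h - x * hfg
hf = 1387.3 - 0.36660 * 1461.8
hf = 851.40 kJ/kg


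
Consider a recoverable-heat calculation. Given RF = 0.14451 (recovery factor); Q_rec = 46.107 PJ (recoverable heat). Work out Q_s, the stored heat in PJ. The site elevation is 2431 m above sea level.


Q_s = Q_rec / RF
Q_s = 46.107 / 0.14451
Q_s = 319.06 PJ


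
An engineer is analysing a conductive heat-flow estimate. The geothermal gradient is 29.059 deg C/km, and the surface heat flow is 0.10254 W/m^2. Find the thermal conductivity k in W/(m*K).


k = q * 1000 / grad
k = 0.10254 * 1000 / 29.059
k = 3.5287 W/(m*K)


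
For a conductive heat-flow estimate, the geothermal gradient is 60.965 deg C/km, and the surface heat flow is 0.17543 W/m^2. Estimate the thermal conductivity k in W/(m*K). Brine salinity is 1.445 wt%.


k = q * 1000 / grad
k = 0.17543 * 1000 / 60.965
k = 2.8776 W/(m*K)


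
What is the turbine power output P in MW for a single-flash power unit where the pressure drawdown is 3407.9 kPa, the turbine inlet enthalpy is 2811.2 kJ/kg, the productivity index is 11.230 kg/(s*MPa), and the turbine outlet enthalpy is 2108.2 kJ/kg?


Step 1: mdot = PI * dP / 1000 = 11.23 * 3407.9 / 1000 = 38.27072 kg/s
Step 2: P = mdot*(h_in - h_out)/1000 = 38.27072*(2811.2 - 2108.2)/1000 = 26.904 MW
P = 26.904 MW


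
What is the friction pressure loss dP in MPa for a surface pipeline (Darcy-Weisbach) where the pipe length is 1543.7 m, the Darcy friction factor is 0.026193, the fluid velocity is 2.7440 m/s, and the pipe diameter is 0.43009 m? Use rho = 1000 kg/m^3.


dP = f * (L/D) * (rho*vel^2/2) / 1000
dP = 0.026193 * (1543.7/0.43009) * (1000*2.7440^2/2) / 1000
dP = 353.9379 kPa
Convert: 353.9379 kPa * 0.001 = 0.35394 MPa
dP = 0.35394 MPa


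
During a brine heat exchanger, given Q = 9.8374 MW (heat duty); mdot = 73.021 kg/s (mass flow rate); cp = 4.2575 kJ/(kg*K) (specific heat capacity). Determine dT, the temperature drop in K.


dT = Q * 1000 / (mdot * cp)
dT = 9.8374 * 1000 / (73.021 * 4.2575)
dT = 31.643 K


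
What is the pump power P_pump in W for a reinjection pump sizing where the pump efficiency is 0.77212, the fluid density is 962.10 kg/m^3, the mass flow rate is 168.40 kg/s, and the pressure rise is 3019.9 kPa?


P_pump = mdot * dP / (rho * eta)
P_pump = 168.40 * 3019.9 / (962.10 * 0.77212)
P_pump = 684.5886 kW
Convert: 684.5886 kW * 1000.0 = 6.8459e+05 W
P_pump = 6.8459e+05 W


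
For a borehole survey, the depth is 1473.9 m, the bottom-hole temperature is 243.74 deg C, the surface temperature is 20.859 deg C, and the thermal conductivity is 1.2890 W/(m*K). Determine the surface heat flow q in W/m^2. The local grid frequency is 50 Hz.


Step 1: grad = (T_d - T_surf)/d * 1000 = (243.74 - 20.859)/1473.9 * 1000 = 151.2185 deg C/km
Step 2: q = k * grad / 1000 = 1.289 * 151.2185 / 1000 = 0.19492 W/m^2
q = 0.19492 W/m^2


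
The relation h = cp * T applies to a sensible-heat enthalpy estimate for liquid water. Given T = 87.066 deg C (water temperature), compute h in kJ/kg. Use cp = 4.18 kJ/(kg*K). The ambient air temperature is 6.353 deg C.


h = cp * T
h = 4.18 * 87.066
h = 363.94 kJ/kg


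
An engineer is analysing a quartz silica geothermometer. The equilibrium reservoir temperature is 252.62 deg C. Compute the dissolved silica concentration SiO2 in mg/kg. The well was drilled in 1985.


SiO2 = 10^(5.19 - 1309/(T_eq + 273.15))
SiO2 = 10^(5.19 - 1309/(252.62 + 273.15))
SiO2 = 501.55 mg/kg


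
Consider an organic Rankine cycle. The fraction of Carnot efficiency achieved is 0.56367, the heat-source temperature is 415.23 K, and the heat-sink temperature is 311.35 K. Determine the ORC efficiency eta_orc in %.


eta_orc = (1 - Tc/Th) * f * 100
eta_orc = (1 - 311.35/415.23) * 0.56367 * 100
eta_orc = 14.102 %


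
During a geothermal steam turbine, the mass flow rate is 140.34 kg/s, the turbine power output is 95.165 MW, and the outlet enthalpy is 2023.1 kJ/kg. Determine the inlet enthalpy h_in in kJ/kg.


h_in = h_out + P * 1000 / mdot
h_in = 2023.1 + 95.165 * 1000 / 140.34
h_in = 2701.2 kJ/kg


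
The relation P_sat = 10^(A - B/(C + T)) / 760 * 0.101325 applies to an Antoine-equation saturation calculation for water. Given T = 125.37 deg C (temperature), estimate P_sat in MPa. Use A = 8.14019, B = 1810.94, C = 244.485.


P_sat = 10^(A - B/(C + T)) / 760 * 0.101325
P_sat = 10^(8.14019 - 1810.94/(244.485 + 125.37)) / 760 * 0.101325
P_sat = 0.23374 MPa


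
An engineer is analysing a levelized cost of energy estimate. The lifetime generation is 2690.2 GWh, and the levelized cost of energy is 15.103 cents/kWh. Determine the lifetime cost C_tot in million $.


C_tot = LCOE / 100 * E_tot
C_tot = 15.103 / 100 * 2690.2
C_tot = 406.30 million $


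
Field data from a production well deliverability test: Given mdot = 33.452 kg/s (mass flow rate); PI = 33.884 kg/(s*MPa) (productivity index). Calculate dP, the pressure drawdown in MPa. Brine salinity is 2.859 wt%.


dP = mdot * 1000 / PI
dP = 33.452 * 1000 / 33.884
dP = 987.2506 kPa
Convert: 987.2506 kPa * 0.001 = 0.98725 MPa
dP = 0.98725 MPa


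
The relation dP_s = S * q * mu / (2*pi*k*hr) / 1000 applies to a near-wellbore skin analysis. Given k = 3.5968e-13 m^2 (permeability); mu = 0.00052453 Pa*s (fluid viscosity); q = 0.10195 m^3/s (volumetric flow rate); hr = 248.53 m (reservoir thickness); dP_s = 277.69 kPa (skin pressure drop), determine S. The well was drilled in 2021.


S = dP_s * 1000 * 2*pi*k*hr / (q*mu)
S = 277.69 * 1000 * 2*pi*3.5968e-13*248.53 / (0.10195*0.00052453)
S = 2.9166


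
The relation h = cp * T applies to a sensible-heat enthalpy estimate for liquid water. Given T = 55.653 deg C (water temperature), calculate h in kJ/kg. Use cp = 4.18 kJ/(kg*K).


h = cp * T
h = 4.18 * 55.653
h = 232.63 kJ/kg


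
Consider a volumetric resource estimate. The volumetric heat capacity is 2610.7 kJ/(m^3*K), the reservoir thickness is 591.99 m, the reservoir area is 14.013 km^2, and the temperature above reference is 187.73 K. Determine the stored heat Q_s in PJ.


Step 1: Vr = A*1e6*hr = 14.013*1e6*591.99 = 8.295556e+09 m^3
Step 2: Q_s = Vr*rhoc*dT/1e12 = 8.295556e+09*2610.7*187.73/1e12 = 4065.7 PJ
Q_s = 4065.7 PJ


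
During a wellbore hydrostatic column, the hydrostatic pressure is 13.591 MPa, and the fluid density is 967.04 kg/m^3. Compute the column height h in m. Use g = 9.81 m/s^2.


h = P * 1e6 / (g * rho)
h = 13.591 * 1e6 / (9.81 * 967.04)
h = 1432.6 m


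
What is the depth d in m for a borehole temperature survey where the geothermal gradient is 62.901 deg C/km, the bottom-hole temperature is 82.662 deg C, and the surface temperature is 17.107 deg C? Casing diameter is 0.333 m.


d = (T_d - T_surf) / grad * 1000
d = (82.662 - 17.107) / 62.901 * 1000
d = 1042.2 m


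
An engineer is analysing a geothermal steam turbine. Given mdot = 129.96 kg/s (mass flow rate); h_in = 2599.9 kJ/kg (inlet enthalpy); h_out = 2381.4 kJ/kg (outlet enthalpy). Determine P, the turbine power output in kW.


P = mdot * (h_in - h_out) / 1000
P = 129.96 * (2599.9 - 2381.4) / 1000
P = 28.39626 MW
Convert: 28.39626 MW * 1000.0 = 28396 kW
P = 28396 kW


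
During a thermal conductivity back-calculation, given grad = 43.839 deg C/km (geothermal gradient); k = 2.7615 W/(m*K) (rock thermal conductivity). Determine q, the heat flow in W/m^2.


q = k * grad / 1000
q = 2.7615 * 43.839 / 1000
q = 0.12106 W/m^2


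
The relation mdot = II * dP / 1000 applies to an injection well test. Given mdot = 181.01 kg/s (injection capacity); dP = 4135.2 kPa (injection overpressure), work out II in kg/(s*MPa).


II = mdot * 1000 / dP
II = 181.01 * 1000 / 4135.2
II = 43.773 kg/(s*MPa)


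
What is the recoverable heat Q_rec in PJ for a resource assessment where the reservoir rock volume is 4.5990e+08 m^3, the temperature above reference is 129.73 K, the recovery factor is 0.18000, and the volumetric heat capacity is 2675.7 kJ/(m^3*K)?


Step 1: Q_s = Vr*rhoc*dT/1e12 = 4.5990e+08*2675.7*129.73/1e12 = 159.6398 PJ
Step 2: Q_rec = Q_s * RF = 159.6398 * 0.18 = 28.735 PJ
Q_rec = 28.735 PJ


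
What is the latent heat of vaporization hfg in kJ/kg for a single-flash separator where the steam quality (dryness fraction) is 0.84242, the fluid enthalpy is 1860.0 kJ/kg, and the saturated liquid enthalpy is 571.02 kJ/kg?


hfg = (h - hf) / x
hfg = (1860.0 - 571.02) / 0.84242
hfg = 1530.1 kJ/kg


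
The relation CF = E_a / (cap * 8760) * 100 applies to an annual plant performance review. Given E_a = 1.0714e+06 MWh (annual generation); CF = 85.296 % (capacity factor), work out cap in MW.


cap = E_a / (CF/100 * 8760)
cap = 1.0714e+06 / (85.296/100 * 8760)
cap = 143.39 MW


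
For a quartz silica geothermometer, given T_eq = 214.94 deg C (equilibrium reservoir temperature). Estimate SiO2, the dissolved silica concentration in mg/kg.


SiO2 = 10^(5.19 - 1309/(T_eq + 273.15))
SiO2 = 10^(5.19 - 1309/(214.94 + 273.15))
SiO2 = 322.19 mg/kg


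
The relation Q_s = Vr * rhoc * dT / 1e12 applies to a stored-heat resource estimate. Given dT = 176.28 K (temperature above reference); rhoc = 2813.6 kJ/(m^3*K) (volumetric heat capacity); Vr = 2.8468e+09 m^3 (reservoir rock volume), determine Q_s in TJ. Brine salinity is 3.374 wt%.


Q_s = Vr * rhoc * dT / 1e12
Q_s = 2.8468e+09 * 2813.6 * 176.28 / 1e12
Q_s = 1411.960 PJ
Convert: 1411.960 PJ * 1000.0 = 1.4120e+06 TJ
Q_s = 1.4120e+06 TJ


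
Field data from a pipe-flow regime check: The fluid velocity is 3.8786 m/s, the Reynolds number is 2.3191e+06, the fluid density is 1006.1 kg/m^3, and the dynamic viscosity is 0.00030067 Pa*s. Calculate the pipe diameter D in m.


D = Re * mu / (rho * vel)
D = 2.3191e+06 * 0.00030067 / (1006.1 * 3.8786)
D = 0.17869 m


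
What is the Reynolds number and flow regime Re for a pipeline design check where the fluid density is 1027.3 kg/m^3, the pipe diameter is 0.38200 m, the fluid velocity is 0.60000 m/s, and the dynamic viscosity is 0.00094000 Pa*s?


Step 1: Re = rho*vel*D/mu = 1027.3*0.6*0.382/0.00094 = 2.5049e+05
Step 2: Re = 2.5049e+05 > 4000, so flow is turbulent.
Re = 2.5049e+05 (turbulent)


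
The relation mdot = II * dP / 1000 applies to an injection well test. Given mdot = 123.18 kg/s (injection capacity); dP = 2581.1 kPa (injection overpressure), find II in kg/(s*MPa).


II = mdot * 1000 / dP
II = 123.18 * 1000 / 2581.1
II = 47.724 kg/(s*MPa)


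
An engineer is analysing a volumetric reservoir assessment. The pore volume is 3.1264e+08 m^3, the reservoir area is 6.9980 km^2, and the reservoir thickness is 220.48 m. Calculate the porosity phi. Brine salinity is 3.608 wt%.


phi = Vp / (A * 1e6 * hr)
phi = 3.1264e+08 / (6.9980 * 1e6 * 220.48)
phi = 0.20263


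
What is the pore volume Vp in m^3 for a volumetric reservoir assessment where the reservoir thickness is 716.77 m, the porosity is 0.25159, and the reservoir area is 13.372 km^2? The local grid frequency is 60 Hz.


Vp = A * 1e6 * hr * phi
Vp = 13.372 * 1e6 * 716.77 * 0.25159
Vp = 2.4114e+09 m^3


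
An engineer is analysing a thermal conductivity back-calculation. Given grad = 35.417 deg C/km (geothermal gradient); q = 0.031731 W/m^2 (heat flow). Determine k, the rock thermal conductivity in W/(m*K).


k = q / (grad / 1000)
k = 0.031731 / (35.417 / 1000)
k = 0.89593 W/(m*K)


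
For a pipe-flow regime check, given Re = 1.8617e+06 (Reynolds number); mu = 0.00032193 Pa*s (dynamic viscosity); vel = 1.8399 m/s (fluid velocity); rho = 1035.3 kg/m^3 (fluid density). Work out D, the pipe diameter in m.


D = Re * mu / (rho * vel)
D = 1.8617e+06 * 0.00032193 / (1035.3 * 1.8399)
D = 0.31464 m


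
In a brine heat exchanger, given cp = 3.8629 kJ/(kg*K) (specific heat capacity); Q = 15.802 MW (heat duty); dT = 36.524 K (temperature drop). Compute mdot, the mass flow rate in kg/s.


mdot = Q * 1000 / (cp * dT)
mdot = 15.802 * 1000 / (3.8629 * 36.524)
mdot = 112.00 kg/s


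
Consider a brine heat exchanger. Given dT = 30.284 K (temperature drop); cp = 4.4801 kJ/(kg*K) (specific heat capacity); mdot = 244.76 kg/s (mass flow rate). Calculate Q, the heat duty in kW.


Q = mdot * cp * dT / 1000
Q = 244.76 * 4.4801 * 30.284 / 1000
Q = 33.20790 MW
Convert: 33.20790 MW * 1000.0 = 33208 kW
Q = 33208 kW


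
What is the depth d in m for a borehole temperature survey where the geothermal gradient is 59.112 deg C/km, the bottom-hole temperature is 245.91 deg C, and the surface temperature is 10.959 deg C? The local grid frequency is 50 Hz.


d = (T_d - T_surf) / grad * 1000
d = (245.91 - 10.959) / 59.112 * 1000
d = 3974.7 m


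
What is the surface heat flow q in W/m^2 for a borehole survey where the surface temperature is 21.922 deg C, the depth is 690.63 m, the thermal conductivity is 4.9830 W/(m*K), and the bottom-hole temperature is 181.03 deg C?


Step 1: grad = (T_d - T_surf)/d * 1000 = (181.03 - 21.922)/690.63 * 1000 = 230.3810 deg C/km
Step 2: q = k * grad / 1000 = 4.983 * 230.3810 / 1000 = 1.1480 W/m^2
q = 1.1480 W/m^2


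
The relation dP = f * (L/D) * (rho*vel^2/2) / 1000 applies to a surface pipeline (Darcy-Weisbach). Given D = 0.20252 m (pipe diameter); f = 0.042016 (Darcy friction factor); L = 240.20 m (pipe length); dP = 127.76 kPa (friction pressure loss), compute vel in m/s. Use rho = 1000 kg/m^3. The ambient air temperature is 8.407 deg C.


vel = sqrt(dP*1000*2*D / (f*L*rho))
vel = sqrt(127.76*1000*2*0.20252 / (0.042016*240.20*1000))
vel = 2.2644 m/s


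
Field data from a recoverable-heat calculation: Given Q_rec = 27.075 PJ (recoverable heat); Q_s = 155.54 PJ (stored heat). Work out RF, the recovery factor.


RF = Q_rec / Q_s
RF = 27.075 / 155.54
RF = 0.17407


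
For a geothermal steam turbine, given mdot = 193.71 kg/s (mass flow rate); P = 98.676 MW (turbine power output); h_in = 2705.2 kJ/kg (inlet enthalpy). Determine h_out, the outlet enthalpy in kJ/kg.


h_out = h_in - P * 1000 / mdot
h_out = 2705.2 - 98.676 * 1000 / 193.71
h_out = 2195.8 kJ/kg


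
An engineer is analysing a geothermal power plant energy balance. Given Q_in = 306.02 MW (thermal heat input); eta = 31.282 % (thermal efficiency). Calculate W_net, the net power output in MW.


W_net = eta / 100 * Q_in
W_net = 31.282 / 100 * 306.02
W_net = 95.729 MW


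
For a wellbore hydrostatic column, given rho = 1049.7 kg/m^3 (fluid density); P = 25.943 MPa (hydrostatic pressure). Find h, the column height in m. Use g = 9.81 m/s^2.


h = P * 1e6 / (g * rho)
h = 25.943 * 1e6 / (9.81 * 1049.7)
h = 2519.3 m


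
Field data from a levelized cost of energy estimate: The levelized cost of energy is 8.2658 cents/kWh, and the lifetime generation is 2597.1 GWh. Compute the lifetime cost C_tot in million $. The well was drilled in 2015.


C_tot = LCOE / 100 * E_tot
C_tot = 8.2658 / 100 * 2597.1
C_tot = 214.67 million $


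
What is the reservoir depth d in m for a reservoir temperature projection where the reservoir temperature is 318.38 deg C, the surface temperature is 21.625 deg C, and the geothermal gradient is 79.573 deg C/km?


d = (T_res - T_surf) / grad * 1000
d = (318.38 - 21.625) / 79.573 * 1000
d = 3729.3 m


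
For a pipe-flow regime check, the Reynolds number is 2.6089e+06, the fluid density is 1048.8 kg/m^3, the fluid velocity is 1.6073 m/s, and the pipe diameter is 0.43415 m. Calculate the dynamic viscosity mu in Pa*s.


mu = rho * vel * D / Re
mu = 1048.8 * 1.6073 * 0.43415 / 2.6089e+06
mu = 0.00028053 Pa*s


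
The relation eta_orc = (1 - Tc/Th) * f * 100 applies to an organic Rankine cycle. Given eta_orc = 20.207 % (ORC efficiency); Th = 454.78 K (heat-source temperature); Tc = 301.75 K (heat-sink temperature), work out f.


f = (eta_orc/100) / (1 - Tc/Th)
f = (20.207/100) / (1 - 301.75/454.78)
f = 0.60052


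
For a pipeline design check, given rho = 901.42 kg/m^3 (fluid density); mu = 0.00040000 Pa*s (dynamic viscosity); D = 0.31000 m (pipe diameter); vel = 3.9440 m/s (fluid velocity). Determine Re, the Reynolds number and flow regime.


Step 1: Re = rho*vel*D/mu = 901.42*3.944*0.31/0.0004 = 2.7553e+06
Step 2: Re = 2.7553e+06 > 4000, so flow is turbulent.
Re = 2.7553e+06 (turbulent)


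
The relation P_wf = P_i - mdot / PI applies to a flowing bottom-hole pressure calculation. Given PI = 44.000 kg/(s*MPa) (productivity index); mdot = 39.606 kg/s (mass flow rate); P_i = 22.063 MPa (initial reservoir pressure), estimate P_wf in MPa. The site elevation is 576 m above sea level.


P_wf = P_i - mdot / PI
P_wf = 22.063 - 39.606 / 44.000
P_wf = 21.163 MPa


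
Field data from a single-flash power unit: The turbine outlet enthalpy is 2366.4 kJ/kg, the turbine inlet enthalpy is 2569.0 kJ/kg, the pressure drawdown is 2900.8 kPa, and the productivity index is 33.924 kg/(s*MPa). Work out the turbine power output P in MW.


Step 1: mdot = PI * dP / 1000 = 33.924 * 2900.8 / 1000 = 98.40674 kg/s
Step 2: P = mdot*(h_in - h_out)/1000 = 98.40674*(2569.0 - 2366.4)/1000 = 19.937 MW
P = 19.937 MW


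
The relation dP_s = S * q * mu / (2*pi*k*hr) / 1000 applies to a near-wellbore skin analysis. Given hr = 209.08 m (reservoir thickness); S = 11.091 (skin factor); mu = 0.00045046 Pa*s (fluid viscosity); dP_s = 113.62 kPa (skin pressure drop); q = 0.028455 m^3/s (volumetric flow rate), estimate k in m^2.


k = S*q*mu / (2*pi*dP_s*1000*hr)
k = 11.091*0.028455*0.00045046 / (2*pi*113.62*1000*209.08)
k = 9.5244e-13 m^2


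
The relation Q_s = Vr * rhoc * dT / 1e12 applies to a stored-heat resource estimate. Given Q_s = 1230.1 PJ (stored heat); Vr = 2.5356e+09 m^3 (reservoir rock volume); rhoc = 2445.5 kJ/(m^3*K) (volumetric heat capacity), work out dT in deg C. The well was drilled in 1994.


dT = Q_s * 1e12 / (Vr * rhoc)
dT = 1230.1 * 1e12 / (2.5356e+09 * 2445.5)
dT = 198.3773 K
Convert (temperature difference, 1 K = 1 deg C): 198.3773 K = 198.3773 deg C
dT = 198.38 deg C


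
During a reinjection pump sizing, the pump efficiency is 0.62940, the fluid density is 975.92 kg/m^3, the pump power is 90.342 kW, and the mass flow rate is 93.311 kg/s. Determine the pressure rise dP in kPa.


dP = P_pump * rho * eta / mdot
dP = 90.342 * 975.92 * 0.62940 / 93.311
dP = 594.70 kPa


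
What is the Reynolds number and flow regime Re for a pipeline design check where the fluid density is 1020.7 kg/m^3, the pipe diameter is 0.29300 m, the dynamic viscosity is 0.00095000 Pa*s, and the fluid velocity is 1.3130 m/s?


Step 1: Re = rho*vel*D/mu = 1020.7*1.313*0.293/0.00095 = 4.1334e+05
Step 2: Re = 4.1334e+05 > 4000, so flow is turbulent.
Re = 4.1334e+05 (turbulent)


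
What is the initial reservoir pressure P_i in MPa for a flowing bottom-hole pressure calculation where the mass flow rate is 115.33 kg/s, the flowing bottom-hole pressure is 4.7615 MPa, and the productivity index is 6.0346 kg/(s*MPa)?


P_i = P_wf + mdot / PI
P_i = 4.7615 + 115.33 / 6.0346
P_i = 23.873 MPa


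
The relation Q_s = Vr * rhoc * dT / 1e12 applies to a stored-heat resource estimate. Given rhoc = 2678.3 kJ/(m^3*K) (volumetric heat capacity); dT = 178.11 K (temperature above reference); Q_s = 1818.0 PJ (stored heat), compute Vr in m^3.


Vr = Q_s * 1e12 / (rhoc * dT)
Vr = 1818.0 * 1e12 / (2678.3 * 178.11)
Vr = 3.8111e+09 m^3


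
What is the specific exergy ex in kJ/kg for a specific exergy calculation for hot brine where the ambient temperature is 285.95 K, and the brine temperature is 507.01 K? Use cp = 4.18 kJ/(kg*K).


ex = cp * ((T_b - T_0) - T_0 * ln(T_b/T_0))
ex = 4.18 * ((507.01 - 285.95) - 285.95 * ln(507.01/285.95))
ex = 239.48 kJ/kg


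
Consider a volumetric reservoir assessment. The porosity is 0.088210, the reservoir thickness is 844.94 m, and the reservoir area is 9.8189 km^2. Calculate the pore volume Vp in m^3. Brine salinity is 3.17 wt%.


Vp = A * 1e6 * hr * phi
Vp = 9.8189 * 1e6 * 844.94 * 0.088210
Vp = 7.3182e+08 m^3


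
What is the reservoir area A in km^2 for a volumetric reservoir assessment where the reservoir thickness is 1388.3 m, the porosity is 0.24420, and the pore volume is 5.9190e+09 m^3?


A = Vp / (1e6 * hr * phi)
A = 5.9190e+09 / (1e6 * 1388.3 * 0.24420)
A = 17.459 km^2


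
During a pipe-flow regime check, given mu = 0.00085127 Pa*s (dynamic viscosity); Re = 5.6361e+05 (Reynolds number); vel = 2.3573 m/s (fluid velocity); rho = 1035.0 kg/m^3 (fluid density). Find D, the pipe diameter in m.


D = Re * mu / (rho * vel)
D = 5.6361e+05 * 0.00085127 / (1035.0 * 2.3573)
D = 0.19665 m


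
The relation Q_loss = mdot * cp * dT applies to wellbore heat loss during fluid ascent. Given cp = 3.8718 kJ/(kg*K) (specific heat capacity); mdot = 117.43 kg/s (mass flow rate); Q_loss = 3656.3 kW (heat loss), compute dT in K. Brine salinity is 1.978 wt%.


dT = Q_loss / (mdot * cp)
dT = 3656.3 / (117.43 * 3.8718)
dT = 8.0417 K


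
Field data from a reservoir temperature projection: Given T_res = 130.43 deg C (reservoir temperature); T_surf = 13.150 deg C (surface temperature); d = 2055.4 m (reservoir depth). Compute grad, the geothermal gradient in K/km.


grad = (T_res - T_surf) / d * 1000
grad = (130.43 - 13.150) / 2055.4 * 1000
grad = 57.05945 deg C/km
Convert: 57.05945 deg C/km * 1.0 = 57.059 K/km
grad = 57.059 K/km


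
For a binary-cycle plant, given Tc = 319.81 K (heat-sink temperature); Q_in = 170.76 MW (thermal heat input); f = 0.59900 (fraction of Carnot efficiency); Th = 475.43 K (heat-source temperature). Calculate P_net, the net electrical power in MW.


Step 1: eta = (1 - Tc/Th)*f = (1 - 319.81/475.43)*0.599 = 0.1960675
Step 2: P_net = eta * Q_in = 0.1960675 * 170.76 = 33.480 MW
P_net = 33.480 MW


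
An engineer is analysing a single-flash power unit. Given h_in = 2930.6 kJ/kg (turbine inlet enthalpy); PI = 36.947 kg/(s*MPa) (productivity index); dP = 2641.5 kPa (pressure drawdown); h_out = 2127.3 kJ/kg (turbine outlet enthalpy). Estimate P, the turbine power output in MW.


Step 1: mdot = PI * dP / 1000 = 36.947 * 2641.5 / 1000 = 97.59550 kg/s
Step 2: P = mdot*(h_in - h_out)/1000 = 97.59550*(2930.6 - 2127.3)/1000 = 78.398 MW
P = 78.398 MW


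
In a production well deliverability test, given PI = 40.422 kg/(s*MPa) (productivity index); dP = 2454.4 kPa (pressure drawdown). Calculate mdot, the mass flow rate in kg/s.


mdot = PI * dP / 1000
mdot = 40.422 * 2454.4 / 1000
mdot = 99.212 kg/s


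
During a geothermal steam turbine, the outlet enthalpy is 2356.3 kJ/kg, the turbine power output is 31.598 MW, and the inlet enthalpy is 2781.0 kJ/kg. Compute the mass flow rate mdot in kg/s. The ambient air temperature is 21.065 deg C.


mdot = P * 1000 / (h_in - h_out)
mdot = 31.598 * 1000 / (2781.0 - 2356.3)
mdot = 74.401 kg/s


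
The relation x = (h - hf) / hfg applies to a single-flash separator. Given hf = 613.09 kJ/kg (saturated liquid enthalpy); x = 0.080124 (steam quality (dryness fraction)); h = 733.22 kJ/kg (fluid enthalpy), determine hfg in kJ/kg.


hfg = (h - hf) / x
hfg = (733.22 - 613.09) / 0.080124
hfg = 1499.3 kJ/kg


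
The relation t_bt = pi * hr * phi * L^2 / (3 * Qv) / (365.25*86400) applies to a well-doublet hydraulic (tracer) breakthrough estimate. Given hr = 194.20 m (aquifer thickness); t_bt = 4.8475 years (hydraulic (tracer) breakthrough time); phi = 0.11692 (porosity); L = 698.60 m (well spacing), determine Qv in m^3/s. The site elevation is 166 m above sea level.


Qv = pi*hr*phi*L^2 / (3*t_bt*365.25*86400)
Qv = pi*194.20*0.11692*698.60^2 / (3*4.8475*365.25*86400)
Qv = 0.075858 m^3/s


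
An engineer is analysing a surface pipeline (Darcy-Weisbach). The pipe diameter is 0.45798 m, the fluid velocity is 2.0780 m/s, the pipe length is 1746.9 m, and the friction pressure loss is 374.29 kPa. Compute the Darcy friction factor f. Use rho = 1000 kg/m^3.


f = dP*1000 / ((L/D)*(rho*vel^2/2))
f = 374.29*1000 / ((1746.9/0.45798)*(1000*2.0780^2/2))
f = 0.045449
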